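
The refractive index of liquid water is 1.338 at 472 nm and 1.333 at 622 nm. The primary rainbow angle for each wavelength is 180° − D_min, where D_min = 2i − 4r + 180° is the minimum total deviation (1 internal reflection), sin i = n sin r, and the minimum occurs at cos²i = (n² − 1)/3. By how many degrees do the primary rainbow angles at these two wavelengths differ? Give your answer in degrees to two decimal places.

0.72°

At 472 nm (n = 1.338): cos²i = 0.26341 → i = 59.120°, r = 39.899°, D_min = 138.643°, rainbow angle = 41.357°.
At 622 nm (n = 1.333): cos²i = 0.25896 → i = 59.410°, r = 40.225°, D_min = 137.922°, rainbow angle = 42.078°.
Angular width = |41.357° − 42.078°| = 0.722°.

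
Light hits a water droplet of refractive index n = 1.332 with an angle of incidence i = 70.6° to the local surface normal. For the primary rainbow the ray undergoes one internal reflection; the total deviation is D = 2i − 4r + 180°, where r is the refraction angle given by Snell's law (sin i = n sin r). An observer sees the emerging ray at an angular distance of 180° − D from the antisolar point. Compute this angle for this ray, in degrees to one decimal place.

sin r = sin 70.6° / 1.332 = 0.9432/1.332 = 0.7081; r = 45.08°.
D = 2·70.6° − 4·45.08° + 180° = 141.20° − 180.33° + 180° = 140.87°.
Angle from antisolar point = 180° − D = 39.13°.

39.1°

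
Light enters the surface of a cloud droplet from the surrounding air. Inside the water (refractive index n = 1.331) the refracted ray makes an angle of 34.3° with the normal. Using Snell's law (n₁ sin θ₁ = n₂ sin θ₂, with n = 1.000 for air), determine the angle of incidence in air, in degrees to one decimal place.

Snell: sin θ_i = n · sin θ_r = 1.331 × sin 34.3° = 1.331 × 0.5635 = 0.7501.
θ_i = arcsin(0.7501) = 48.59°.

48.6°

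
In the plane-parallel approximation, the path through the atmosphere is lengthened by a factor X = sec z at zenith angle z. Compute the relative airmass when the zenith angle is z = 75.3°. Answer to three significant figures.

X = sec z = 1/cos 75.3° = 1/0.2538 = 3.9408.

3.94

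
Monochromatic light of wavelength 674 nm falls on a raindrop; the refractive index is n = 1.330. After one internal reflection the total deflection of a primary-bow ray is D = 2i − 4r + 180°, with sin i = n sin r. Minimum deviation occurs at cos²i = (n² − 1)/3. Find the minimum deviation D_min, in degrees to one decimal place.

cos²i = (1.76890 − 1)/3 = 0.25630; i = arccos(0.50626) = 59.585°.
sin r = sin 59.585°/1.330 = 0.64841; r = 40.422°.
D_min = 2·59.585° − 4·40.422° + 180° = 137.484°.

137.5°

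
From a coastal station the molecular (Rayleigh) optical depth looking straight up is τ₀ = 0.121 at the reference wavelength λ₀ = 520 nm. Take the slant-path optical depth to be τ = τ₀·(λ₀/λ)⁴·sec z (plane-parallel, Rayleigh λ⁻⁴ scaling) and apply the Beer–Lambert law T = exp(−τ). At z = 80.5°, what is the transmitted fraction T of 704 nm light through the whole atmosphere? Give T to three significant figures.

sec 80.5° = 6.0589.
τ = 0.121 × (520/704)⁴ × 6.0589 = 0.121 × 0.2977 × 6.0589 = 0.2182.
T = exp(−0.2182) = 0.8039.

0.804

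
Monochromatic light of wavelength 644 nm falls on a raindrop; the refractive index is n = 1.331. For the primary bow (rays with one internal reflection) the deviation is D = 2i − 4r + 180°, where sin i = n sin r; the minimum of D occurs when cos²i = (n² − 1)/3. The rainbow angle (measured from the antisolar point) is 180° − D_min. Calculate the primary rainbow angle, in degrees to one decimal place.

cos²i = (1.77156 − 1)/3 = 0.25719; i = arccos(0.50714) = 59.527°.
sin r = sin 59.527°/1.331 = 0.64753; r = 40.356°.
D_min = 2·59.527° − 4·40.356° + 180° = 137.630°.
Rainbow angle = 180° − D_min = 42.370°.

42.4°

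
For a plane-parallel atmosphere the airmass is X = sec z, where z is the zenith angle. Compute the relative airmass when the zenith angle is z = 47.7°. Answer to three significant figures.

1.49

X = sec z = 1/cos 47.7° = 1/0.6730 = 1.4859.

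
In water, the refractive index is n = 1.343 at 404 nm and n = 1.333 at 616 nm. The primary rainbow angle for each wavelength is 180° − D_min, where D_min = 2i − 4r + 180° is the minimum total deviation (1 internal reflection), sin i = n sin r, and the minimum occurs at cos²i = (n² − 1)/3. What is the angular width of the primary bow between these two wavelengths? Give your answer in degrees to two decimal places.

1.43°

At 404 nm (n = 1.343): cos²i = 0.26788 → i = 58.830°, r = 39.577°, D_min = 139.354°, rainbow angle = 40.646°.
At 616 nm (n = 1.333): cos²i = 0.25896 → i = 59.410°, r = 40.225°, D_min = 137.922°, rainbow angle = 42.078°.
Angular width = |40.646° − 42.078°| = 1.432°.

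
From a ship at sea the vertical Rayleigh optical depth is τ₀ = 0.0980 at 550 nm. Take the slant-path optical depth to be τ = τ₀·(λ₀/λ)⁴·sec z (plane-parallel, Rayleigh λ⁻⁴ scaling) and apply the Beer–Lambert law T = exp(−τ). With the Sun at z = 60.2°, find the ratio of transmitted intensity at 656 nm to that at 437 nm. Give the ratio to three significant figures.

1.49

Airmass: sec 60.2° = 2.0122.
τ(656 nm) = 0.0980 × (550/656)⁴ × 2.0122 = 0.0980 × 0.4941 × 2.0122 = 0.0974.
τ(437 nm) = 0.0980 × (550/437)⁴ × 2.0122 = 0.0980 × 2.5091 × 2.0122 = 0.4948.
T(656)/T(437) = exp(τ_B − τ_A) = exp(0.3973) = 1.4879.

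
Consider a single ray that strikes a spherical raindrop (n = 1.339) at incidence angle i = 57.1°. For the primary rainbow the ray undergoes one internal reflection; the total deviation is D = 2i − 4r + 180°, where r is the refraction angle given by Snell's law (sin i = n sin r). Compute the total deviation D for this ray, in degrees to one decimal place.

sin r = sin 57.1° / 1.339 = 0.8396/1.339 = 0.6270; r = 38.83°.
D = 2·57.1° − 4·38.83° + 180° = 114.20° − 155.33° + 180° = 138.87°.

138.9°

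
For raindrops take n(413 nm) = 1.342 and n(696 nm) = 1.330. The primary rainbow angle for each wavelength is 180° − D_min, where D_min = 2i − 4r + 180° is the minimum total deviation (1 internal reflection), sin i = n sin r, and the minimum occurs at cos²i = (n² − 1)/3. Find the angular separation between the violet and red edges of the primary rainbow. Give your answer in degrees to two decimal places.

At 413 nm (n = 1.342): cos²i = 0.26699 → i = 58.888°, r = 39.641°, D_min = 139.213°, rainbow angle = 40.787°.
At 696 nm (n = 1.330): cos²i = 0.25630 → i = 59.585°, r = 40.422°, D_min = 137.484°, rainbow angle = 42.516°.
Angular width = |40.787° − 42.516°| = 1.729°.

1.73°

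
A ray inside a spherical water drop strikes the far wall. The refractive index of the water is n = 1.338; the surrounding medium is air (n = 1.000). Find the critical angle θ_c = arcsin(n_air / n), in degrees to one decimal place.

48.4°

sin θ_c = n_air / n = 1.000 / 1.338 = 0.7474.
θ_c = arcsin(0.7474) = 48.36°.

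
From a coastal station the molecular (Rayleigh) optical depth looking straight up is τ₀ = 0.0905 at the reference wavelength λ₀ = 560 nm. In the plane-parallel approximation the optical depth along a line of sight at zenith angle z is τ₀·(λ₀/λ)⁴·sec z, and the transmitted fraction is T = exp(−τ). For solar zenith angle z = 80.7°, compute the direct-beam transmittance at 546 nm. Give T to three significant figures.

0.538

sec 80.7° = 6.1880.
τ = 0.0905 × (560/546)⁴ × 6.1880 = 0.0905 × 1.1066 × 6.1880 = 0.6197.
T = exp(−0.6197) = 0.5381.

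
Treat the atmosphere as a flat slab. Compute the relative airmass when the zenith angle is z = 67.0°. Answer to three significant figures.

X = sec z = 1/cos 67.0° = 1/0.3907 = 2.5593.

2.56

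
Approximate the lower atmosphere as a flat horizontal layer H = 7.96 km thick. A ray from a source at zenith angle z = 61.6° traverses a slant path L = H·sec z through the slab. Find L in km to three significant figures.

sec z = 1/cos 61.6° = 2.1025.
L = 7.96 × 2.1025 = 16.736 km.

16.7 km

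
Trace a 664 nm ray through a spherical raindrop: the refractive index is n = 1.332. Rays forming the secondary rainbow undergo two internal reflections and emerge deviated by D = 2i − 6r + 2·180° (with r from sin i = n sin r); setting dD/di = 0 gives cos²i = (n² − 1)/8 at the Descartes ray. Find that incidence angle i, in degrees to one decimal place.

71.9°

cos²i = (1.332² − 1)/8 = (1.77422 − 1)/8 = 0.09678.
cos i = 0.31109, so i = 71.875°.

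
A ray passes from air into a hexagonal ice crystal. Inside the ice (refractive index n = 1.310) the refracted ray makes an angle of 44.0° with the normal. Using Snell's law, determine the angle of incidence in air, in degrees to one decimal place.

Snell: sin θ_i = n · sin θ_r = 1.310 × sin 44.0° = 1.310 × 0.6947 = 0.9100.
θ_i = arcsin(0.9100) = 65.51°.

65.5°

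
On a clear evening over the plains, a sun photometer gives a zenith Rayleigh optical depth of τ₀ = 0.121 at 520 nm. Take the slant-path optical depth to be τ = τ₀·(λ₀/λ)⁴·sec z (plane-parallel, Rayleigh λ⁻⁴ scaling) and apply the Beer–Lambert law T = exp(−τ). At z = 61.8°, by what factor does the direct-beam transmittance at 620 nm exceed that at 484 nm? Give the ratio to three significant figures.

1.24

Airmass: sec 61.8° = 2.1162.
τ(620 nm) = 0.121 × (520/620)⁴ × 2.1162 = 0.121 × 0.4948 × 2.1162 = 0.1267.
τ(484 nm) = 0.121 × (520/484)⁴ × 2.1162 = 0.121 × 1.3324 × 2.1162 = 0.3412.
T(620)/T(484) = exp(τ_B − τ_A) = exp(0.2145) = 1.2392.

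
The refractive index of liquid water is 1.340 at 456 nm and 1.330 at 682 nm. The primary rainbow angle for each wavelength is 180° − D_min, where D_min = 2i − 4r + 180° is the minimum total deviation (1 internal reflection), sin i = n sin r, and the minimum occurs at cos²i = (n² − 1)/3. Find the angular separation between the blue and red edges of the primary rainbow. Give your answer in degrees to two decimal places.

1.45°

At 456 nm (n = 1.340): cos²i = 0.26520 → i = 59.004°, r = 39.770°, D_min = 138.929°, rainbow angle = 41.071°.
At 682 nm (n = 1.330): cos²i = 0.25630 → i = 59.585°, r = 40.422°, D_min = 137.484°, rainbow angle = 42.516°.
Angular width = |41.071° − 42.516°| = 1.445°.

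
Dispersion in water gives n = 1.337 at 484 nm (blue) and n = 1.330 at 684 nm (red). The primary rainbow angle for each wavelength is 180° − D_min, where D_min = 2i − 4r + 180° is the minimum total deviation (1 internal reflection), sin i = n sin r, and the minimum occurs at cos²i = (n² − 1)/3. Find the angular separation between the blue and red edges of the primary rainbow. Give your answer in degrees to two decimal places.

1.02°

At 484 nm (n = 1.337): cos²i = 0.26252 → i = 59.178°, r = 39.964°, D_min = 138.500°, rainbow angle = 41.500°.
At 684 nm (n = 1.330): cos²i = 0.25630 → i = 59.585°, r = 40.422°, D_min = 137.484°, rainbow angle = 42.516°.
Angular width = |41.500° − 42.516°| = 1.016°.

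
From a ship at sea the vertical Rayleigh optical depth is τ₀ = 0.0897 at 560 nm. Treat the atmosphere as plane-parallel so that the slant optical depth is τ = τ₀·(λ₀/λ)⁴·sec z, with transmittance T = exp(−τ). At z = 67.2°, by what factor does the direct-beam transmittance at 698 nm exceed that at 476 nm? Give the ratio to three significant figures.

1.42

Airmass: sec 67.2° = 2.5805.
τ(698 nm) = 0.0897 × (560/698)⁴ × 2.5805 = 0.0897 × 0.4143 × 2.5805 = 0.0959.
τ(476 nm) = 0.0897 × (560/476)⁴ × 2.5805 = 0.0897 × 1.9157 × 2.5805 = 0.4434.
T(698)/T(476) = exp(τ_B − τ_A) = exp(0.3475) = 1.4156.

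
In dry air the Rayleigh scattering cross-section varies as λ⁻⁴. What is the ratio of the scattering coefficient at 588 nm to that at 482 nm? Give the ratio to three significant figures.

Rayleigh scattering ∝ λ⁻⁴, so the ratio of coefficients is the inverse fourth power of the wavelength ratio.
σ(588)/σ(482) = (482/588)⁴ = (0.8197)⁴ = 0.4515.

0.452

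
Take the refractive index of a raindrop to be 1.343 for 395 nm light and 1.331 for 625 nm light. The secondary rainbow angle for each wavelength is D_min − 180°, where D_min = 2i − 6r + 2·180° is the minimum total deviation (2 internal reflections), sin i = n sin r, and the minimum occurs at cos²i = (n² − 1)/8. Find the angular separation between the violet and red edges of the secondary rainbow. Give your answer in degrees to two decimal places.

At 395 nm (n = 1.343): cos²i = 0.10046 → i = 71.522°, r = 44.928°, D_min = 233.478°, rainbow angle = 53.478°.
At 625 nm (n = 1.331): cos²i = 0.09645 → i = 71.907°, r = 45.575°, D_min = 230.365°, rainbow angle = 50.365°.
Angular width = |53.478° − 50.365°| = 3.113°.

3.11°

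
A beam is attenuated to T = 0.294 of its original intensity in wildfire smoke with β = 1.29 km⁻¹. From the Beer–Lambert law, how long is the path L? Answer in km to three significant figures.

0.949 km

Beer–Lambert: T = exp(−βL) ⇒ L = −ln(T)/β = −ln(0.294)/1.29 = 1.2242/1.29 = 0.949 km.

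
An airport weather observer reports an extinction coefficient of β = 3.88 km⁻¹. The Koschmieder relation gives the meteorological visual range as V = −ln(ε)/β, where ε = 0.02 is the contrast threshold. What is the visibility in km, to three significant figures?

1.01 km

V = −ln(0.02) / 3.88 = 3.912 / 3.88 = 1.0083 km.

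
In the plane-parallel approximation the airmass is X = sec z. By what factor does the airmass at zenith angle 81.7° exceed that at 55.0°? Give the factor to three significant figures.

X(81.7°)/X(55.0°) = sec 81.7° / sec 55.0° = cos 55.0° / cos 81.7° = 0.5736/0.1444 = 3.9733.

3.97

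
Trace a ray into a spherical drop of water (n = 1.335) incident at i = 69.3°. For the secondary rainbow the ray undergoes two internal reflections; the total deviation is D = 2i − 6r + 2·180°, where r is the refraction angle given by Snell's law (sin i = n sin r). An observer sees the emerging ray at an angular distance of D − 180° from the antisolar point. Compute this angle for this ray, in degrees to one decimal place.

51.7°

sin r = sin 69.3° / 1.335 = 0.9354/1.335 = 0.7007; r = 44.48°.
D = 2·69.3° − 6·44.48° + 2·180° = 138.60° − 266.90° + 360° = 231.70°.
Angle from antisolar point = D − 180° = 51.70°.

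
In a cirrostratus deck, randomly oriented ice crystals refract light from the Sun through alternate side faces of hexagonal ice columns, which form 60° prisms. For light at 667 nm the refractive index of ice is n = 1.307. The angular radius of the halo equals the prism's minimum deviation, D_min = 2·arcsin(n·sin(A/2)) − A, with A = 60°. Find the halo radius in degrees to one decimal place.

21.6°

n·sin(A/2) = 1.307 × sin 30° = 1.307 × 0.5000 = 0.6535.
D_min = 2·arcsin(0.6535) − 60° = 2 × 40.806° − 60° = 21.612°.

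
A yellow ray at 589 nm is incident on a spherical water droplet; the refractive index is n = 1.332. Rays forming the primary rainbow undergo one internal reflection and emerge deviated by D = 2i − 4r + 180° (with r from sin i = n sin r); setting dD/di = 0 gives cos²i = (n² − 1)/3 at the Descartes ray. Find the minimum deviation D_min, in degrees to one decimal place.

137.8°

cos²i = (1.77422 − 1)/3 = 0.25807; i = arccos(0.50801) = 59.469°.
sin r = sin 59.469°/1.332 = 0.64666; r = 40.290°.
D_min = 2·59.469° − 4·40.290° + 180° = 137.776°.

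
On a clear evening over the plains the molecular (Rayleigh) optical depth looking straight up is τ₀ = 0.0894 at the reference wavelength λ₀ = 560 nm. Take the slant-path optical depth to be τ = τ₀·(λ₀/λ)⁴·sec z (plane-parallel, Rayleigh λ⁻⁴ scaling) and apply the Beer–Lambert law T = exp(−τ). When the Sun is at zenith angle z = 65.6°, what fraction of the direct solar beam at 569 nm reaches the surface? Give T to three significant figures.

0.816

sec 65.6° = 2.4207.
τ = 0.0894 × (560/569)⁴ × 2.4207 = 0.0894 × 0.9382 × 2.4207 = 0.2030.
T = exp(−0.2030) = 0.8162.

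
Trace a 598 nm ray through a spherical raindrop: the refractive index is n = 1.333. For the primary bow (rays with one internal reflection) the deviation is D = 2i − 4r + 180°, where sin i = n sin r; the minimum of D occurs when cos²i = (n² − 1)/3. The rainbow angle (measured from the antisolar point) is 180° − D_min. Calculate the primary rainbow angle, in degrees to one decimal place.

cos²i = (1.77689 − 1)/3 = 0.25896; i = arccos(0.50888) = 59.410°.
sin r = sin 59.410°/1.333 = 0.64579; r = 40.225°.
D_min = 2·59.410° − 4·40.225° + 180° = 137.922°.
Rainbow angle = 180° − D_min = 42.078°.

42.1°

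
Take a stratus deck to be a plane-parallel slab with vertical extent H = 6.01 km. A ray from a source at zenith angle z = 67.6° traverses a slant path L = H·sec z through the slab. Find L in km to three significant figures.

15.8 km

sec z = 1/cos 67.6° = 2.6242.
L = 6.01 × 2.6242 = 15.771 km.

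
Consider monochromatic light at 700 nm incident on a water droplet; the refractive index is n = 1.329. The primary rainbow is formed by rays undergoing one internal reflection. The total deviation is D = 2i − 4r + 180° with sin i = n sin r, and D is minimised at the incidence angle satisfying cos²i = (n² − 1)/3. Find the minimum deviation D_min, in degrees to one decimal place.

cos²i = (1.76624 − 1)/3 = 0.25541; i = arccos(0.50538) = 59.643°.
sin r = sin 59.643°/1.329 = 0.64928; r = 40.487°.
D_min = 2·59.643° − 4·40.487° + 180° = 137.337°.

137.3°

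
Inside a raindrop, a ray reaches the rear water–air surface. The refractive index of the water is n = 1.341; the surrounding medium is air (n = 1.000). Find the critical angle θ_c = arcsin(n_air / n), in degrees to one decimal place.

48.2°

sin θ_c = n_air / n = 1.000 / 1.341 = 0.7457.
θ_c = arcsin(0.7457) = 48.22°.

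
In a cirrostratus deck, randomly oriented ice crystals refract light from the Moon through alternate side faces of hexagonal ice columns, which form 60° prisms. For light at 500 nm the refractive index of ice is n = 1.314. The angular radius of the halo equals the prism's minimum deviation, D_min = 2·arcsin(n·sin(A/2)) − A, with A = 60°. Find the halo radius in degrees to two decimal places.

22.14°

n·sin(A/2) = 1.314 × sin 30° = 1.314 × 0.5000 = 0.6570.
D_min = 2·arcsin(0.6570) − 60° = 2 × 41.071° − 60° = 22.143°.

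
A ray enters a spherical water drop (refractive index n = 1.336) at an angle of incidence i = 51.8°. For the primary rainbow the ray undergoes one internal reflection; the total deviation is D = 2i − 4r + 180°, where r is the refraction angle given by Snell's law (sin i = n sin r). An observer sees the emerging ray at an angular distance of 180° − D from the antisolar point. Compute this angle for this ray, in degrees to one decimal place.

40.5°

sin r = sin 51.8° / 1.336 = 0.7859/1.336 = 0.5882; r = 36.03°.
D = 2·51.8° − 4·36.03° + 180° = 103.60° − 144.12° + 180° = 139.48°.
Angle from antisolar point = 180° − D = 40.52°.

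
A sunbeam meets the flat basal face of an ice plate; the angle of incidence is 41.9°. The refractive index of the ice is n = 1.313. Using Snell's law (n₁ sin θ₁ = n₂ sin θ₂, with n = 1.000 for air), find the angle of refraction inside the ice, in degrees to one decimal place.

30.6°

Snell: sin θ_r = sin θ_i / n = sin 41.9° / 1.313 = 0.6678 / 1.313 = 0.5086.
θ_r = arcsin(0.5086) = 30.57°.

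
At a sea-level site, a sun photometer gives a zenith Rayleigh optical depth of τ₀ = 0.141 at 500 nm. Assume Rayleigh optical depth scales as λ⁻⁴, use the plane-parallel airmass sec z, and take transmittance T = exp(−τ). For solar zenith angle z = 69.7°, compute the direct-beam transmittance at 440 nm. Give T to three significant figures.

sec 69.7° = 2.8824.
τ = 0.141 × (500/440)⁴ × 2.8824 = 0.141 × 1.6675 × 2.8824 = 0.6777.
T = exp(−0.6777) = 0.5078.

0.508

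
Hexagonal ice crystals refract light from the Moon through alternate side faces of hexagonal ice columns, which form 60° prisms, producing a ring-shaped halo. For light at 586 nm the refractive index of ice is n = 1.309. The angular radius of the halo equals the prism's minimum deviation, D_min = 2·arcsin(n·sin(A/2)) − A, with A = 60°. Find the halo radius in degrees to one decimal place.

n·sin(A/2) = 1.309 × sin 30° = 1.309 × 0.5000 = 0.6545.
D_min = 2·arcsin(0.6545) − 60° = 2 × 40.882° − 60° = 21.763°.

21.8°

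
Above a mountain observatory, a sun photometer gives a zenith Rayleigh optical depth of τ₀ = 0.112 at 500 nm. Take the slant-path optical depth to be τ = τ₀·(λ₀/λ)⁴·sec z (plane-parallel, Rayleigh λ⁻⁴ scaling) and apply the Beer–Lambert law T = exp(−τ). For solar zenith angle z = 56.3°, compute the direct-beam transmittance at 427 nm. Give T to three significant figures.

sec 56.3° = 1.8023.
τ = 0.112 × (500/427)⁴ × 1.8023 = 0.112 × 1.8800 × 1.8023 = 0.3795.
T = exp(−0.3795) = 0.6842.

0.684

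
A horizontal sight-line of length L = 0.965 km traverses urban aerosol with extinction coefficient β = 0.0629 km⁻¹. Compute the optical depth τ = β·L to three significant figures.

τ = β·L = 0.0629 × 0.965 = 0.0607.

0.0607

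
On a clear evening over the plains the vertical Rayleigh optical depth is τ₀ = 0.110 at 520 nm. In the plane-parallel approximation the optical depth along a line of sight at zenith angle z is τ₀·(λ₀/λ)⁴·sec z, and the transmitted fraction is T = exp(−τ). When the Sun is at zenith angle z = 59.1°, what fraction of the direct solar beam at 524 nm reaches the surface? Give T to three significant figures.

sec 59.1° = 1.9473.
τ = 0.110 × (520/524)⁴ × 1.9473 = 0.110 × 0.9698 × 1.9473 = 0.2077.
T = exp(−0.2077) = 0.8124.

0.812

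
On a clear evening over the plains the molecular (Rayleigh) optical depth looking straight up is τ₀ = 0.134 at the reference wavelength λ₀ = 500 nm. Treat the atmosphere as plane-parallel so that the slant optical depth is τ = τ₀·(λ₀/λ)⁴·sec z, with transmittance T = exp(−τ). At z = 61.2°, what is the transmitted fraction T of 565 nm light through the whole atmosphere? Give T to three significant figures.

0.843

sec 61.2° = 2.0757.
τ = 0.134 × (500/565)⁴ × 2.0757 = 0.134 × 0.6133 × 2.0757 = 0.1706.
T = exp(−0.1706) = 0.8432.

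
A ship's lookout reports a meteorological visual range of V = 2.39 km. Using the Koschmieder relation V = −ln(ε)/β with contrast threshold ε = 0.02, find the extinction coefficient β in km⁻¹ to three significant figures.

β = −ln(0.02) / V = 3.912 / 2.39 = 1.6368 km⁻¹.

1.64 km⁻¹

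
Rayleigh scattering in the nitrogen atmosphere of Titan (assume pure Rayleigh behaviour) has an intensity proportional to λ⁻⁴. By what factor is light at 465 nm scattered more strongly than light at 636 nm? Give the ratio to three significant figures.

3.50

Rayleigh scattering ∝ λ⁻⁴, so the ratio of coefficients is the inverse fourth power of the wavelength ratio.
σ(465)/σ(636) = (636/465)⁴ = (1.3677)⁴ = 3.5.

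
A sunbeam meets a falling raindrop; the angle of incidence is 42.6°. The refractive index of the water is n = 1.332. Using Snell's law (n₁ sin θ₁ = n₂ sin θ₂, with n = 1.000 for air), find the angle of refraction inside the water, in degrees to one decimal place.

30.5°

Snell: sin θ_r = sin θ_i / n = sin 42.6° / 1.332 = 0.6769 / 1.332 = 0.5082.
θ_r = arcsin(0.5082) = 30.54°.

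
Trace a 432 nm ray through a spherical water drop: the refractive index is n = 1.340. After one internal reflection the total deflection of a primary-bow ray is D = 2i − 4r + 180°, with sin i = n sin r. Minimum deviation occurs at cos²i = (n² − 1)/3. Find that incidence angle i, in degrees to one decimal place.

cos²i = (1.340² − 1)/3 = (1.79560 − 1)/3 = 0.26520.
cos i = 0.51498, so i = 59.004°.

59.0°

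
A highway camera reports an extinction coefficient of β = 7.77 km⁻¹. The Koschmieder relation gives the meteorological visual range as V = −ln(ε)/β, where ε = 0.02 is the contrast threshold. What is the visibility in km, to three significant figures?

V = −ln(0.02) / 7.77 = 3.912 / 7.77 = 0.5035 km.

0.503 km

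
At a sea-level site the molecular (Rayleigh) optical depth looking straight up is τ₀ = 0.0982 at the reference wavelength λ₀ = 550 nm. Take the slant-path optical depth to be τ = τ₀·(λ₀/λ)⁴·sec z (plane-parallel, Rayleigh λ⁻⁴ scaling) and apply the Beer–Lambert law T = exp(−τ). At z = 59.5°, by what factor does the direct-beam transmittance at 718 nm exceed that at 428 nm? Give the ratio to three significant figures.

1.59

Airmass: sec 59.5° = 1.9703.
τ(718 nm) = 0.0982 × (550/718)⁴ × 1.9703 = 0.0982 × 0.3443 × 1.9703 = 0.0666.
τ(428 nm) = 0.0982 × (550/428)⁴ × 1.9703 = 0.0982 × 2.7269 × 1.9703 = 0.5276.
T(718)/T(428) = exp(τ_B − τ_A) = exp(0.4610) = 1.5857.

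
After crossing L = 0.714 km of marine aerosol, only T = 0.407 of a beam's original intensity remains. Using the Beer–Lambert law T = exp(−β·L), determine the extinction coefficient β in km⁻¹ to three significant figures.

Beer–Lambert: T = exp(−βL) ⇒ β = −ln(T)/L = −ln(0.407)/0.714 = 0.8989/0.714 = 1.259 km⁻¹.

1.26 km⁻¹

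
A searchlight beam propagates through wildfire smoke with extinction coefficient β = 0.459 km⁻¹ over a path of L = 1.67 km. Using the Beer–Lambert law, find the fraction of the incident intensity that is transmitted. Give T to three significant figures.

0.465

τ = β·L = 0.459 × 1.67 = 0.7665.
T = exp(−0.7665) = 0.4646.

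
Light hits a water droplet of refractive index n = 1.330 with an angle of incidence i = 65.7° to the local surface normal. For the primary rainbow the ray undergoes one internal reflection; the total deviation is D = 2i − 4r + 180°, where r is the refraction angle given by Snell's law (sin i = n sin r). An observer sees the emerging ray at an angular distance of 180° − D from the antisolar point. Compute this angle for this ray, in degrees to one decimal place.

41.6°

sin r = sin 65.7° / 1.330 = 0.9114/1.330 = 0.6853; r = 43.26°.
D = 2·65.7° − 4·43.26° + 180° = 131.40° − 173.03° + 180° = 138.37°.
Angle from antisolar point = 180° − D = 41.63°.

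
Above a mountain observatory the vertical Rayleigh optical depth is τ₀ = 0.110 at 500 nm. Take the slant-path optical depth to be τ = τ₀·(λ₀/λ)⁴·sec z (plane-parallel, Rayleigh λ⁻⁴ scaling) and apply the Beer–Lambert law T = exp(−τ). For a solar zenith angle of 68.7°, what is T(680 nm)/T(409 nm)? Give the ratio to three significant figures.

1.80

Airmass: sec 68.7° = 2.7529.
τ(680 nm) = 0.110 × (500/680)⁴ × 2.7529 = 0.110 × 0.2923 × 2.7529 = 0.0885.
τ(409 nm) = 0.110 × (500/409)⁴ × 2.7529 = 0.110 × 2.2335 × 2.7529 = 0.6764.
T(680)/T(409) = exp(τ_B − τ_A) = exp(0.5878) = 1.8001.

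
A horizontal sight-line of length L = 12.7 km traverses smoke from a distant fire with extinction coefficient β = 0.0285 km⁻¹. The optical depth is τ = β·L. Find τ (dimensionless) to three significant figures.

τ = β·L = 0.0285 × 12.7 = 0.3619.

0.362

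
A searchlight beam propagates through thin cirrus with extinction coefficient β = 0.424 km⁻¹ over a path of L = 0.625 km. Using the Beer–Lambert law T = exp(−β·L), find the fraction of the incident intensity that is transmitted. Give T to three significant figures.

0.767

τ = β·L = 0.424 × 0.625 = 0.2650.
T = exp(−0.2650) = 0.7672.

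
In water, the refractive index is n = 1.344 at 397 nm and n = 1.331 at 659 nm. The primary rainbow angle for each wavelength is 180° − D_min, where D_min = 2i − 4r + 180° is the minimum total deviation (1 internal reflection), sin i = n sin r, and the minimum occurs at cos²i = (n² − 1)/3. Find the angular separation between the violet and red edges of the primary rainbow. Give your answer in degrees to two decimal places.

At 397 nm (n = 1.344): cos²i = 0.26878 → i = 58.772°, r = 39.512°, D_min = 139.495°, rainbow angle = 40.505°.
At 659 nm (n = 1.331): cos²i = 0.25719 → i = 59.527°, r = 40.356°, D_min = 137.630°, rainbow angle = 42.370°.
Angular width = |40.505° − 42.370°| = 1.865°.

1.86°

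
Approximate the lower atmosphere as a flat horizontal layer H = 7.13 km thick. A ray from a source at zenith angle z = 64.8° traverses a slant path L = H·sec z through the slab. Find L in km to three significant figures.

16.7 km

sec z = 1/cos 64.8° = 2.3486.
L = 7.13 × 2.3486 = 16.746 km.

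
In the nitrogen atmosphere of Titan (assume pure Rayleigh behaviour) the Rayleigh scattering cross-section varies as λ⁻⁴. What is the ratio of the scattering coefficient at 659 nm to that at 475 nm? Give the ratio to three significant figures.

Rayleigh scattering ∝ λ⁻⁴, so the ratio of coefficients is the inverse fourth power of the wavelength ratio.
σ(659)/σ(475) = (475/659)⁴ = (0.7208)⁴ = 0.2699.

0.270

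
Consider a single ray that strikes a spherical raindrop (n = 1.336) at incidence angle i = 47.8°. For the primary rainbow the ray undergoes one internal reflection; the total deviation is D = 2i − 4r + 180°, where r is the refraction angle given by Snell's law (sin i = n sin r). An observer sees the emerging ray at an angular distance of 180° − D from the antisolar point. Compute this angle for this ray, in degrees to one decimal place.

sin r = sin 47.8° / 1.336 = 0.7408/1.336 = 0.5545; r = 33.68°.
D = 2·47.8° − 4·33.68° + 180° = 95.60° − 134.70° + 180° = 140.90°.
Angle from antisolar point = 180° − D = 39.10°.

39.1°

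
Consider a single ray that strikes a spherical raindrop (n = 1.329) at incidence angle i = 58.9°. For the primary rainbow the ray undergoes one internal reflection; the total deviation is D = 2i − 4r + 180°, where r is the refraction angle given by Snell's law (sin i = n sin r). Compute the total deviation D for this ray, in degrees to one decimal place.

137.3°

sin r = sin 58.9° / 1.329 = 0.8563/1.329 = 0.6443; r = 40.11°.
D = 2·58.9° − 4·40.11° + 180° = 117.80° − 160.45° + 180° = 137.35°.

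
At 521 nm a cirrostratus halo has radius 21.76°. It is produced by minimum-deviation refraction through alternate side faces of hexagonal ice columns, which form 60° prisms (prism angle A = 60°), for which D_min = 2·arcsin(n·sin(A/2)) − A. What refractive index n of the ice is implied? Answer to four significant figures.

Rearranging: n = sin((D_min + A)/2) / sin(A/2).
(D_min + A)/2 = (21.76° + 60°)/2 = 40.880°.
n = sin 40.880° / sin 30° = 0.6545 / 0.5000 = 1.3090.

1.309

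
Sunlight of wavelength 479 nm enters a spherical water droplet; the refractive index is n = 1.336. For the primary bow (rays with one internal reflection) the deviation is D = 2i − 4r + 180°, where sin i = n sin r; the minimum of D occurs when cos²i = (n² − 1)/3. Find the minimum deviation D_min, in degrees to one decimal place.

138.4°

cos²i = (1.78490 − 1)/3 = 0.26163; i = arccos(0.51150) = 59.236°.
sin r = sin 59.236°/1.336 = 0.64318; r = 40.029°.
D_min = 2·59.236° − 4·40.029° + 180° = 138.356°.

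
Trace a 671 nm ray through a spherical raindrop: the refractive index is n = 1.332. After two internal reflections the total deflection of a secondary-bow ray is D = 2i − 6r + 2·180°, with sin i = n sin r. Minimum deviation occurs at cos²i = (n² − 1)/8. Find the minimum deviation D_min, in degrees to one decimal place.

230.6°

cos²i = (1.77422 − 1)/8 = 0.09678; i = arccos(0.31109) = 71.875°.
sin r = sin 71.875°/1.332 = 0.71350; r = 45.520°.
D_min = 2·71.875° − 6·45.520° + 360° = 230.628°.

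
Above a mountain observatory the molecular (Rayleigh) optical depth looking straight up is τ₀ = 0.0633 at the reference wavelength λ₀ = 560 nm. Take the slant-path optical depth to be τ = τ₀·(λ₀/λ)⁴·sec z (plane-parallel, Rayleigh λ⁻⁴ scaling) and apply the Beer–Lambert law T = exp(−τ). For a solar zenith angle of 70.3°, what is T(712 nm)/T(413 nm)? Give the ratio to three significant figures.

1.76

Airmass: sec 70.3° = 2.9665.
τ(712 nm) = 0.0633 × (560/712)⁴ × 2.9665 = 0.0633 × 0.3827 × 2.9665 = 0.0719.
τ(413 nm) = 0.0633 × (560/413)⁴ × 2.9665 = 0.0633 × 3.3803 × 2.9665 = 0.6348.
T(712)/T(413) = exp(τ_B − τ_A) = exp(0.5629) = 1.7557.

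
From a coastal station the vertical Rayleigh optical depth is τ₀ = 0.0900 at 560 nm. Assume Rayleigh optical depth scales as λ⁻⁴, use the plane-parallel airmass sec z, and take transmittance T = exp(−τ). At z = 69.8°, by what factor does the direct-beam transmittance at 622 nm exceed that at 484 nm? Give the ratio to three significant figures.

1.34

Airmass: sec 69.8° = 2.8960.
τ(622 nm) = 0.0900 × (560/622)⁴ × 2.8960 = 0.0900 × 0.6570 × 2.8960 = 0.1713.
τ(484 nm) = 0.0900 × (560/484)⁴ × 2.8960 = 0.0900 × 1.7921 × 2.8960 = 0.4671.
T(622)/T(484) = exp(τ_B − τ_A) = exp(0.2959) = 1.3443.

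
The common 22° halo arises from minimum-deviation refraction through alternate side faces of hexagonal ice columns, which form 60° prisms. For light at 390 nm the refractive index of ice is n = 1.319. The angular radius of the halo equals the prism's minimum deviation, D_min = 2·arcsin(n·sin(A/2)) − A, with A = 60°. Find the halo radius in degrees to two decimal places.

22.52°

n·sin(A/2) = 1.319 × sin 30° = 1.319 × 0.5000 = 0.6595.
D_min = 2·arcsin(0.6595) − 60° = 2 × 41.262° − 60° = 22.524°.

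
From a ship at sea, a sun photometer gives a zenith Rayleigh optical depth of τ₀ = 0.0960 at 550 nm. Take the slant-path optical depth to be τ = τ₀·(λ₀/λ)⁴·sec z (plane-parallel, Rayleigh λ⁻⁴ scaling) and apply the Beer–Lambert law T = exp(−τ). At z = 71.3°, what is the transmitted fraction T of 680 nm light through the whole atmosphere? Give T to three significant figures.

sec 71.3° = 3.1190.
τ = 0.0960 × (550/680)⁴ × 3.1190 = 0.0960 × 0.4280 × 3.1190 = 0.1281.
T = exp(−0.1281) = 0.8797.

0.880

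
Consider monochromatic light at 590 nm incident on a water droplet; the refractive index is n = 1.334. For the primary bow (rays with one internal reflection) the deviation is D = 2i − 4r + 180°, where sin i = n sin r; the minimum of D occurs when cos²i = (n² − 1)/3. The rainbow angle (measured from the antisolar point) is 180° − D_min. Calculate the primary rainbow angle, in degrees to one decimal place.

cos²i = (1.77956 − 1)/3 = 0.25985; i = arccos(0.50976) = 59.352°.
sin r = sin 59.352°/1.334 = 0.64492; r = 40.159°.
D_min = 2·59.352° − 4·40.159° + 180° = 138.067°.
Rainbow angle = 180° − D_min = 41.933°.

41.9°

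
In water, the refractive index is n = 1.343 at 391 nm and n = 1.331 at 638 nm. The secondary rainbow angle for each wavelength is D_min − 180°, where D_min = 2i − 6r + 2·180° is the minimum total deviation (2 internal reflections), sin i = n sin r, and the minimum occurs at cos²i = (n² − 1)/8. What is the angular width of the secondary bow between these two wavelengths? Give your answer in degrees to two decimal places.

3.11°

At 391 nm (n = 1.343): cos²i = 0.10046 → i = 71.522°, r = 44.928°, D_min = 233.478°, rainbow angle = 53.478°.
At 638 nm (n = 1.331): cos²i = 0.09645 → i = 71.907°, r = 45.575°, D_min = 230.365°, rainbow angle = 50.365°.
Angular width = |53.478° − 50.365°| = 3.113°.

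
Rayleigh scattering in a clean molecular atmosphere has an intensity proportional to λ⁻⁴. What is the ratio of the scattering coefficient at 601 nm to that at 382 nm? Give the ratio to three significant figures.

0.163

Rayleigh scattering ∝ λ⁻⁴, so the ratio of coefficients is the inverse fourth power of the wavelength ratio.
σ(601)/σ(382) = (382/601)⁴ = (0.6356)⁴ = 0.1632.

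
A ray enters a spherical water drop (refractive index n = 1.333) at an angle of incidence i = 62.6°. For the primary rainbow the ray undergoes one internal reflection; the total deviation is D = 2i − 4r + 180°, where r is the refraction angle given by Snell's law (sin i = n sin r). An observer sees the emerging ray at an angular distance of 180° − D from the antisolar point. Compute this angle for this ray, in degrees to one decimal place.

sin r = sin 62.6° / 1.333 = 0.8878/1.333 = 0.6660; r = 41.76°.
D = 2·62.6° − 4·41.76° + 180° = 125.20° − 167.04° + 180° = 138.16°.
Angle from antisolar point = 180° − D = 41.84°.

41.8°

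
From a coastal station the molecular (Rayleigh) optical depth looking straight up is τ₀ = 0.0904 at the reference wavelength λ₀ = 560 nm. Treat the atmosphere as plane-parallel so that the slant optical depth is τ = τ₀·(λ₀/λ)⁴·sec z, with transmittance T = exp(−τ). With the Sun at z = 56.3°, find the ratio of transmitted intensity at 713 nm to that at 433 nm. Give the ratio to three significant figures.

Airmass: sec 56.3° = 1.8023.
τ(713 nm) = 0.0904 × (560/713)⁴ × 1.8023 = 0.0904 × 0.3805 × 1.8023 = 0.0620.
τ(433 nm) = 0.0904 × (560/433)⁴ × 1.8023 = 0.0904 × 2.7977 × 1.8023 = 0.4558.
T(713)/T(433) = exp(τ_B − τ_A) = exp(0.3938) = 1.4826.

1.48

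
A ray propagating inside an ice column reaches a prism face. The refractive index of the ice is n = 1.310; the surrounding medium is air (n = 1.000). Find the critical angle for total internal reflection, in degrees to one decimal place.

sin θ_c = n_air / n = 1.000 / 1.310 = 0.7634.
θ_c = arcsin(0.7634) = 49.76°.

49.8°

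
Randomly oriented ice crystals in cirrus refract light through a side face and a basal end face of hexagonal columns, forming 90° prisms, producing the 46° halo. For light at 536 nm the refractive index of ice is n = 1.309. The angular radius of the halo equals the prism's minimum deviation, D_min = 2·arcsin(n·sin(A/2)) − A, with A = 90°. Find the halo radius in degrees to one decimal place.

n·sin(A/2) = 1.309 × sin 45° = 1.309 × 0.7071 = 0.9256.
D_min = 2·arcsin(0.9256) − 90° = 2 × 67.759° − 90° = 45.519°.

45.5°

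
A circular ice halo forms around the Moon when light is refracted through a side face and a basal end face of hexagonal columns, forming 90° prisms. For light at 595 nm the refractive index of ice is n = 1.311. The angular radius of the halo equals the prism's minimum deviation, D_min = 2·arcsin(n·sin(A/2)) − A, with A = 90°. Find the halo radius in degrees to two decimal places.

n·sin(A/2) = 1.311 × sin 45° = 1.311 × 0.7071 = 0.9270.
D_min = 2·arcsin(0.9270) − 90° = 2 × 67.974° − 90° = 45.949°.

45.95°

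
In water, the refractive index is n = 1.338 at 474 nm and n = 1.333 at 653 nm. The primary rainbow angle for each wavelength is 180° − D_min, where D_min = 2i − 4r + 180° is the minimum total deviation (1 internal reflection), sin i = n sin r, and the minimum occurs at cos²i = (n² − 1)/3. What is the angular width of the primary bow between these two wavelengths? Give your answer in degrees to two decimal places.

At 474 nm (n = 1.338): cos²i = 0.26341 → i = 59.120°, r = 39.899°, D_min = 138.643°, rainbow angle = 41.357°.
At 653 nm (n = 1.333): cos²i = 0.25896 → i = 59.410°, r = 40.225°, D_min = 137.922°, rainbow angle = 42.078°.
Angular width = |41.357° − 42.078°| = 0.722°.

0.72°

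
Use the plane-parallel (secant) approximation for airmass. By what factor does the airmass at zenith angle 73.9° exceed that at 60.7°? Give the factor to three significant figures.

1.76

X(73.9°)/X(60.7°) = sec 73.9° / sec 60.7° = cos 60.7° / cos 73.9° = 0.4894/0.2773 = 1.7647.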